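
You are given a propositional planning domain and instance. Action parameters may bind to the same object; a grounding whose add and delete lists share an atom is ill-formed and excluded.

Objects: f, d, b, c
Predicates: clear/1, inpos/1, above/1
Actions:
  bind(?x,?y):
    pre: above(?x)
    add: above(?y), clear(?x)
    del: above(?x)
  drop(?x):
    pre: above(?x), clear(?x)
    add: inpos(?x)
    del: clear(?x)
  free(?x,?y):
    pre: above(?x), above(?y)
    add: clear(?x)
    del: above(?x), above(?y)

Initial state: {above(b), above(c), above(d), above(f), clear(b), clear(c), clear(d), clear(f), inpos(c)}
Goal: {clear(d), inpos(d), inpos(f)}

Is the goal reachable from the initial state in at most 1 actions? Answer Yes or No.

1. drop(f)  →  {above(b), above(c), above(d), above(f), clear(b), clear(c), clear(d), inpos(c), inpos(f)}
2. drop(d)  →  {above(b), above(c), above(d), above(f), clear(b), clear(c), inpos(c), inpos(d), inpos(f)}
3. bind(d,f)  →  {above(b), above(c), above(f), clear(b), clear(c), clear(d), inpos(c), inpos(d), inpos(f)}
optimal plan length = 3; 3 > 1

No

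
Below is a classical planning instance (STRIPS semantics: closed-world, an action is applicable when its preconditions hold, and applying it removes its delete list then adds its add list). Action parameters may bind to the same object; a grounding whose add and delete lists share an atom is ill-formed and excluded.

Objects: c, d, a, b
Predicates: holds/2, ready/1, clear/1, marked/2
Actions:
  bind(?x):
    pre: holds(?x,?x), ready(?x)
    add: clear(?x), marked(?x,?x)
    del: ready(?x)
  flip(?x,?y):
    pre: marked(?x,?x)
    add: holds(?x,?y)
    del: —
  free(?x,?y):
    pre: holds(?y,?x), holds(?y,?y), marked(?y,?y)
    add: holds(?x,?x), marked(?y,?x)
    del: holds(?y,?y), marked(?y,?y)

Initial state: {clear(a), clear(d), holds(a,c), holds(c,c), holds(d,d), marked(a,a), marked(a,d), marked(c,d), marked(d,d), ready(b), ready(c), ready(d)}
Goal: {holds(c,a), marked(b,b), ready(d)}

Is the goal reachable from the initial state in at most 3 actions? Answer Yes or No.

1. bind(c)  →  {clear(a), clear(c), clear(d), holds(a,c), holds(c,c), holds(d,d), marked(a,a), marked(a,d), marked(c,c), marked(c,d), marked(d,d), ready(b), ready(d)}
2. flip(c,a)  →  {clear(a), clear(c), clear(d), holds(a,c), holds(c,a), holds(c,c), holds(d,d), marked(a,a), marked(a,d), marked(c,c), marked(c,d), marked(d,d), ready(b), ready(d)}
3. flip(c,b)  →  {clear(a), clear(c), clear(d), holds(a,c), holds(c,a), holds(c,b), holds(c,c), holds(d,d), marked(a,a), marked(a,d), marked(c,c), marked(c,d), marked(d,d), ready(b), ready(d)}
4. free(b,c)  →  {clear(a), clear(c), clear(d), holds(a,c), holds(b,b), holds(c,a), holds(c,b), holds(d,d), marked(a,a), marked(a,d), marked(c,b), marked(c,d), marked(d,d), ready(b), ready(d)}
5. bind(b)  →  {clear(a), clear(b), clear(c), clear(d), holds(a,c), holds(b,b), holds(c,a), holds(c,b), holds(d,d), marked(a,a), marked(a,d), marked(b,b), marked(c,b), marked(c,d), marked(d,d), ready(d)}
optimal plan length = 5; 5 > 3

No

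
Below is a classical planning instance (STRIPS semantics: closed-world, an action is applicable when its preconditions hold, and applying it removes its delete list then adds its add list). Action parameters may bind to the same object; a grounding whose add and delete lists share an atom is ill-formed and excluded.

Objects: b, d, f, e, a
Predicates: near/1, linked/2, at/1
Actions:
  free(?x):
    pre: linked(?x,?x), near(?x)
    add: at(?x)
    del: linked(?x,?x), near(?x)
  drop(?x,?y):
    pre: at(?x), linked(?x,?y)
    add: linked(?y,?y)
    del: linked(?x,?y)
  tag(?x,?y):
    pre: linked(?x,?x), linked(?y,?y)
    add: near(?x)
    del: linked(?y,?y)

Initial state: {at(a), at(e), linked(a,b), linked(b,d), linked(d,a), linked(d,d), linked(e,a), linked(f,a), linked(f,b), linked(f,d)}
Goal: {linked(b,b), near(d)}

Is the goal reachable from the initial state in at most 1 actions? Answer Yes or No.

No

1. drop(a,b)  →  {at(a), at(e), linked(b,b), linked(b,d), linked(d,a), linked(d,d), linked(e,a), linked(f,a), linked(f,b), linked(f,d)}
2. tag(d,d)  →  {at(a), at(e), linked(b,b), linked(b,d), linked(d,a), linked(e,a), linked(f,a), linked(f,b), linked(f,d), near(d)}
optimal plan length = 2; 2 > 1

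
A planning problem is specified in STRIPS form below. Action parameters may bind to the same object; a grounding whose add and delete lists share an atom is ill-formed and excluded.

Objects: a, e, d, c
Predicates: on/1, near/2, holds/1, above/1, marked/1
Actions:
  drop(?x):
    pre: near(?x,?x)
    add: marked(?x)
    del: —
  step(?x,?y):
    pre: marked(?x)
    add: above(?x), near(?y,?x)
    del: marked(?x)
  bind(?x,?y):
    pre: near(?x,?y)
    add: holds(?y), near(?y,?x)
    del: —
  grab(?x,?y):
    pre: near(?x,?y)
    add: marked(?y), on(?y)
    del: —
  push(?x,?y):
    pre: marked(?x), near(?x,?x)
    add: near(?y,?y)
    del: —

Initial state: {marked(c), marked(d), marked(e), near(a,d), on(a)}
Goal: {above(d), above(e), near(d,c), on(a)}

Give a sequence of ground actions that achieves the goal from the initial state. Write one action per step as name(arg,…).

1. step(e,a)  →  {above(e), marked(c), marked(d), near(a,d), near(a,e), on(a)}
2. step(d,a)  →  {above(d), above(e), marked(c), near(a,d), near(a,e), on(a)}
3. step(c,d)  →  {above(c), above(d), above(e), near(a,d), near(a,e), near(d,c), on(a)}

step(e,a); step(d,a); step(c,d)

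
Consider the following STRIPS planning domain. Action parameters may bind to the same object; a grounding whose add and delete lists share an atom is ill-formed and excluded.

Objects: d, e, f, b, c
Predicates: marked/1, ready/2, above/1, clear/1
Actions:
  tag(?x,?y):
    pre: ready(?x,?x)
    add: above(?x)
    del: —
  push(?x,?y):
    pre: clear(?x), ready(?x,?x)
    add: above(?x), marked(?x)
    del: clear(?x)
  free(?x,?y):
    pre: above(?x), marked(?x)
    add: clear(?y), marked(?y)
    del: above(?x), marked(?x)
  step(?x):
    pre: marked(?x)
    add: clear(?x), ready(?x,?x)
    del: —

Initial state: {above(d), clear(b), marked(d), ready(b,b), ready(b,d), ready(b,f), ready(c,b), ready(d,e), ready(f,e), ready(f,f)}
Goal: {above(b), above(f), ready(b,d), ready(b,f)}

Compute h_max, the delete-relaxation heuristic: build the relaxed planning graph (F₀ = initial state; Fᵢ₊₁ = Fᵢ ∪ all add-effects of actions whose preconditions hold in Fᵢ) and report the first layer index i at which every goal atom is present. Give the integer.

1

F0 = init (10 atoms)
F1 = F0 ∪ {above(b), above(f), clear(c), clear(d), clear(e), clear(f), marked(b), marked(c), marked(e), marked(f), ready(d,d)}  (21 atoms)
goal ⊆ F1  ⇒  h_max = 1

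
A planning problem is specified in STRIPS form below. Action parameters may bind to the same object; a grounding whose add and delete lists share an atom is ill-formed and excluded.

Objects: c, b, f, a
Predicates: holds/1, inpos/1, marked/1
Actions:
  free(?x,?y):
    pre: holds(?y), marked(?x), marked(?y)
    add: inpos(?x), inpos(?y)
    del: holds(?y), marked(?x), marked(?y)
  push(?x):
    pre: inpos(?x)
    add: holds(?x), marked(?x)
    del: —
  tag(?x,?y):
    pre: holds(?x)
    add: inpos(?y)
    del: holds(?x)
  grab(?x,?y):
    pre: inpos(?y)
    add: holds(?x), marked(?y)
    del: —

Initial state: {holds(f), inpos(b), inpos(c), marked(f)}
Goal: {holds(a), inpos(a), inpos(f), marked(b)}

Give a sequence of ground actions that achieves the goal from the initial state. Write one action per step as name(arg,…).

1. free(f,f)  →  {inpos(b), inpos(c), inpos(f)}
2. push(c)  →  {holds(c), inpos(b), inpos(c), inpos(f), marked(c)}
3. tag(c,a)  →  {inpos(a), inpos(b), inpos(c), inpos(f), marked(c)}
4. grab(a,b)  →  {holds(a), inpos(a), inpos(b), inpos(c), inpos(f), marked(b), marked(c)}

free(f,f); push(c); tag(c,a); grab(a,b)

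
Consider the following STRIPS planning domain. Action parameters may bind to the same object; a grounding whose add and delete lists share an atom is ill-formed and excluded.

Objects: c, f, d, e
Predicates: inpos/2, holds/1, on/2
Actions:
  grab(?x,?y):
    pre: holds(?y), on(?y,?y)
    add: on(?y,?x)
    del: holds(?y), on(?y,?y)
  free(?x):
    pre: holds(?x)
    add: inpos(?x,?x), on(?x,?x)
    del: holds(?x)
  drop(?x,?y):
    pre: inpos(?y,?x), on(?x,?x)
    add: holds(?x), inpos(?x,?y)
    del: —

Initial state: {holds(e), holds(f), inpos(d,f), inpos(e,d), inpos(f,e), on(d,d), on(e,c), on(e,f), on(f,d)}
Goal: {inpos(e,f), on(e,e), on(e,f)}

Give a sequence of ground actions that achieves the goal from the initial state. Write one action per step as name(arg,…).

1. free(e)  →  {holds(f), inpos(d,f), inpos(e,d), inpos(e,e), inpos(f,e), on(d,d), on(e,c), on(e,e), on(e,f), on(f,d)}
2. drop(e,f)  →  {holds(e), holds(f), inpos(d,f), inpos(e,d), inpos(e,e), inpos(e,f), inpos(f,e), on(d,d), on(e,c), on(e,e), on(e,f), on(f,d)}

free(e); drop(e,f)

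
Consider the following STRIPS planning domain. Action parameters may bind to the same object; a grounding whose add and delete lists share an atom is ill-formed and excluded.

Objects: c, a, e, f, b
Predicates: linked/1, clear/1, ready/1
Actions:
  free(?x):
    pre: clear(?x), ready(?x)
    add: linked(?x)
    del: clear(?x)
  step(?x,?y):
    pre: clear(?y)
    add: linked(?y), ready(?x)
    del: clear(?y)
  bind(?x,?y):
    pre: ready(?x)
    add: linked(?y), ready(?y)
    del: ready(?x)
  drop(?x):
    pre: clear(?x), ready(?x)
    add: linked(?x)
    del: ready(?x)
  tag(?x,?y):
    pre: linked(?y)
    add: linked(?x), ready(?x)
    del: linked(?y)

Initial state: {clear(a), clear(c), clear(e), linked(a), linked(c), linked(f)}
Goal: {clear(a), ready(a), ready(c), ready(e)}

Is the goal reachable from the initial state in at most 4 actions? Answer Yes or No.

Yes

1. step(c,c)  →  {clear(a), clear(e), linked(a), linked(c), linked(f), ready(c)}
2. step(a,e)  →  {clear(a), linked(a), linked(c), linked(e), linked(f), ready(a), ready(c)}
3. tag(e,c)  →  {clear(a), linked(a), linked(e), linked(f), ready(a), ready(c), ready(e)}
optimal plan length = 3; 3 ≤ 4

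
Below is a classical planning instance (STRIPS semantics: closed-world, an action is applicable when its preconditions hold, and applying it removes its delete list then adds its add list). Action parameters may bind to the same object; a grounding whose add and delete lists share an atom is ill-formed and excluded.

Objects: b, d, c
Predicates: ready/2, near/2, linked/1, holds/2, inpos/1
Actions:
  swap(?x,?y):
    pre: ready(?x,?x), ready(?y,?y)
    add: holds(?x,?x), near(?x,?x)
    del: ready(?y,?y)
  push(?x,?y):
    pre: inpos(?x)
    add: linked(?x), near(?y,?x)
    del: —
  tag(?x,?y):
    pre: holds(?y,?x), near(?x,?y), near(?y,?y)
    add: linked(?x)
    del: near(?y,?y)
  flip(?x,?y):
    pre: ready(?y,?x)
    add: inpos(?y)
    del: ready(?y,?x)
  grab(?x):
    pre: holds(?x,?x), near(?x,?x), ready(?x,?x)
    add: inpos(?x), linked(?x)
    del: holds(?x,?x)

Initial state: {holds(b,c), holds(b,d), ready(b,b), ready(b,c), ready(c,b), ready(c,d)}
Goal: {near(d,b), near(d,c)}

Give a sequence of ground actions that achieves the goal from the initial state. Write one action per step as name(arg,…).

1. flip(b,b)  →  {holds(b,c), holds(b,d), inpos(b), ready(b,c), ready(c,b), ready(c,d)}
2. push(b,d)  →  {holds(b,c), holds(b,d), inpos(b), linked(b), near(d,b), ready(b,c), ready(c,b), ready(c,d)}
3. flip(b,c)  →  {holds(b,c), holds(b,d), inpos(b), inpos(c), linked(b), near(d,b), ready(b,c), ready(c,d)}
4. push(c,d)  →  {holds(b,c), holds(b,d), inpos(b), inpos(c), linked(b), linked(c), near(d,b), near(d,c), ready(b,c), ready(c,d)}

flip(b,b); push(b,d); flip(b,c); push(c,d)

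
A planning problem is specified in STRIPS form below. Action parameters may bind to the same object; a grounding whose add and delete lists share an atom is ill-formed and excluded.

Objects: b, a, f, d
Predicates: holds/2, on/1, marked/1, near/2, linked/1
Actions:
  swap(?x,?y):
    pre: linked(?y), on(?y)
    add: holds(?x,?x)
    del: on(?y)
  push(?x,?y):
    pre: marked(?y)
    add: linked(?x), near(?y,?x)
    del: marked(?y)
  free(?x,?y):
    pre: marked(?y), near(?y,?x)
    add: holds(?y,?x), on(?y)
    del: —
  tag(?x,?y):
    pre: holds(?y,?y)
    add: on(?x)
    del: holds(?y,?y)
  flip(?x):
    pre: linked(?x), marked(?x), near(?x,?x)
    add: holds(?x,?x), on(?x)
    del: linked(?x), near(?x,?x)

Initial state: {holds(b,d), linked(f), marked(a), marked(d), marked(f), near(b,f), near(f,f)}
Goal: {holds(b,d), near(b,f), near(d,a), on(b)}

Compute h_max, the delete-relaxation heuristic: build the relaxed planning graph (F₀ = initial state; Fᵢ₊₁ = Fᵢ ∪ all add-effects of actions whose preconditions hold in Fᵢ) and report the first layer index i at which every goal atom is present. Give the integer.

2

F0 = init (7 atoms)
F1 = F0 ∪ {holds(f,f), linked(a), linked(b), linked(d), near(a,a), near(a,b), near(a,d), near(a,f), near(d,a), near(d,b), near(d,d), near(d,f), near(f,a), near(f,b), near(f,d), on(f)}  (23 atoms)
F2 = F1 ∪ {holds(a,a), holds(a,b), holds(a,d), holds(a,f), holds(b,b), holds(d,a), holds(d,b), holds(d,d), holds(d,f), holds(f,a), holds(f,b), holds(f,d), on(a), on(b), on(d)}  (38 atoms)
goal ⊆ F2  ⇒  h_max = 2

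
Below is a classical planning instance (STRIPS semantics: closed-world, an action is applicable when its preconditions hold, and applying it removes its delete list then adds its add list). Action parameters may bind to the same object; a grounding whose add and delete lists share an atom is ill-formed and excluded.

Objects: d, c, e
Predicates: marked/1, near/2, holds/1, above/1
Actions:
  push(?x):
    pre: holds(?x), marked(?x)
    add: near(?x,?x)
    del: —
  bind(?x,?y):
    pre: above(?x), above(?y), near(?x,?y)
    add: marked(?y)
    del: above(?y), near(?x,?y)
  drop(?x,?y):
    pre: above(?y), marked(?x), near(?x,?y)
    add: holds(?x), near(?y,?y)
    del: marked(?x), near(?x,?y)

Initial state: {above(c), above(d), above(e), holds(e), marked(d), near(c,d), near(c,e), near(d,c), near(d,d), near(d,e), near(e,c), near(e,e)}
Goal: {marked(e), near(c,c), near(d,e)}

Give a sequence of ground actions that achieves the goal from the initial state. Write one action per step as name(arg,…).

bind(c,e); drop(d,c)

1. bind(c,e)  →  {above(c), above(d), holds(e), marked(d), marked(e), near(c,d), near(d,c), near(d,d), near(d,e), near(e,c), near(e,e)}
2. drop(d,c)  →  {above(c), above(d), holds(d), holds(e), marked(e), near(c,c), near(c,d), near(d,d), near(d,e), near(e,c), near(e,e)}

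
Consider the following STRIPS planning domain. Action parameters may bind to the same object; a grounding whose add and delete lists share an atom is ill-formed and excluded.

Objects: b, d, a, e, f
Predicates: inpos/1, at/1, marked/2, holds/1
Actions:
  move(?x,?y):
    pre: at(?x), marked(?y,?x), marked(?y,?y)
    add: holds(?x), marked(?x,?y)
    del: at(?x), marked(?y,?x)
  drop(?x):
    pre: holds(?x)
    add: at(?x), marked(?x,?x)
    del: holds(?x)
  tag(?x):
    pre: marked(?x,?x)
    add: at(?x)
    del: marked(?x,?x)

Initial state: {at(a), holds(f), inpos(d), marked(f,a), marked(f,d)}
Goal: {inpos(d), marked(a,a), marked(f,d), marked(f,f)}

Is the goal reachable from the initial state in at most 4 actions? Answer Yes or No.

1. drop(f)  →  {at(a), at(f), inpos(d), marked(f,a), marked(f,d), marked(f,f)}
2. move(a,f)  →  {at(f), holds(a), inpos(d), marked(a,f), marked(f,d), marked(f,f)}
3. drop(a)  →  {at(a), at(f), inpos(d), marked(a,a), marked(a,f), marked(f,d), marked(f,f)}
optimal plan length = 3; 3 ≤ 4

Yes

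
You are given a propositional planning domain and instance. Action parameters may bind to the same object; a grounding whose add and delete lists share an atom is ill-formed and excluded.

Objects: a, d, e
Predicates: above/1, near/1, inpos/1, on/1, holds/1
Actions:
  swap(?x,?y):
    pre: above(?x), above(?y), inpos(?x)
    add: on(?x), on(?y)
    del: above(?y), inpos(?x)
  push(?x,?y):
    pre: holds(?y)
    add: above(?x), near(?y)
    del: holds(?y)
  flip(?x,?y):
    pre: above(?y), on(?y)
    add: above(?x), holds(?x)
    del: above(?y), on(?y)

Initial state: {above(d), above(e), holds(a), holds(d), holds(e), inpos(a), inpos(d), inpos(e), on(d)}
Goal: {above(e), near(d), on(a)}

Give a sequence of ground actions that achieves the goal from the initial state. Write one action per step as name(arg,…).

push(a,d); swap(a,a)

1. push(a,d)  →  {above(a), above(d), above(e), holds(a), holds(e), inpos(a), inpos(d), inpos(e), near(d), on(d)}
2. swap(a,a)  →  {above(d), above(e), holds(a), holds(e), inpos(d), inpos(e), near(d), on(a), on(d)}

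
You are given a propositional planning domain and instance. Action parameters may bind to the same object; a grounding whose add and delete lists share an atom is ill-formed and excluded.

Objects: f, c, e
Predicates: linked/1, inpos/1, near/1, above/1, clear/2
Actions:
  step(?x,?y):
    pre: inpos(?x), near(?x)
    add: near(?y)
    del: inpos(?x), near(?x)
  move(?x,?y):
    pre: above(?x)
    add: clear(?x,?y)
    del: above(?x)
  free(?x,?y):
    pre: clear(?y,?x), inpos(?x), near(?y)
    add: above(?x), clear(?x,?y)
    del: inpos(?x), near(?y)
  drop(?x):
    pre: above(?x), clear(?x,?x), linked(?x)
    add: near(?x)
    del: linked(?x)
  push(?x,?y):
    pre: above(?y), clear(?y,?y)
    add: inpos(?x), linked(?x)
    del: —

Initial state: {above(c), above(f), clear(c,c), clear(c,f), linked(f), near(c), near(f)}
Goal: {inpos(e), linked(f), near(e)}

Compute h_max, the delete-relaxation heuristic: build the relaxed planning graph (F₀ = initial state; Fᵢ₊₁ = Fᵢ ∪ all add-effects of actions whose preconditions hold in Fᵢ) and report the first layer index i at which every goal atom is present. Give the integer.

2

F0 = init (7 atoms)
F1 = F0 ∪ {clear(c,e), clear(f,c), clear(f,e), clear(f,f), inpos(c), inpos(e), inpos(f), linked(c), linked(e)}  (16 atoms)
F2 = F1 ∪ {above(e), clear(e,c), clear(e,f), near(e)}  (20 atoms)
goal ⊆ F2  ⇒  h_max = 2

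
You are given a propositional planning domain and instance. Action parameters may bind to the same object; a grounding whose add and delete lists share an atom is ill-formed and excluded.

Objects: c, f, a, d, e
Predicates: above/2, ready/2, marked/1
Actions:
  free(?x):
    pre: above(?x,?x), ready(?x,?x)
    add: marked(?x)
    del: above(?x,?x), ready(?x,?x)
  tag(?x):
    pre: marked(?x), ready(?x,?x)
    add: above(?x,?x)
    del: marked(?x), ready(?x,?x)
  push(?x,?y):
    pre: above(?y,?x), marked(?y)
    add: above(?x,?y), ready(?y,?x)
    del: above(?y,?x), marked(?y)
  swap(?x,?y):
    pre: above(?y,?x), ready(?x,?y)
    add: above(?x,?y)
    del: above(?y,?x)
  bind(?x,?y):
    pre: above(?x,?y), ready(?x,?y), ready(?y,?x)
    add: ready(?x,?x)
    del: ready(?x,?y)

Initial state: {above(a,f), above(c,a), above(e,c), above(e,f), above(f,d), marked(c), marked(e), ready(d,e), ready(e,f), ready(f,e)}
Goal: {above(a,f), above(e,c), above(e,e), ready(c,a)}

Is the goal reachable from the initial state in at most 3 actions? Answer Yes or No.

Yes

1. push(a,c)  →  {above(a,c), above(a,f), above(e,c), above(e,f), above(f,d), marked(e), ready(c,a), ready(d,e), ready(e,f), ready(f,e)}
2. bind(e,f)  →  {above(a,c), above(a,f), above(e,c), above(e,f), above(f,d), marked(e), ready(c,a), ready(d,e), ready(e,e), ready(f,e)}
3. tag(e)  →  {above(a,c), above(a,f), above(e,c), above(e,e), above(e,f), above(f,d), ready(c,a), ready(d,e), ready(f,e)}
optimal plan length = 3; 3 ≤ 3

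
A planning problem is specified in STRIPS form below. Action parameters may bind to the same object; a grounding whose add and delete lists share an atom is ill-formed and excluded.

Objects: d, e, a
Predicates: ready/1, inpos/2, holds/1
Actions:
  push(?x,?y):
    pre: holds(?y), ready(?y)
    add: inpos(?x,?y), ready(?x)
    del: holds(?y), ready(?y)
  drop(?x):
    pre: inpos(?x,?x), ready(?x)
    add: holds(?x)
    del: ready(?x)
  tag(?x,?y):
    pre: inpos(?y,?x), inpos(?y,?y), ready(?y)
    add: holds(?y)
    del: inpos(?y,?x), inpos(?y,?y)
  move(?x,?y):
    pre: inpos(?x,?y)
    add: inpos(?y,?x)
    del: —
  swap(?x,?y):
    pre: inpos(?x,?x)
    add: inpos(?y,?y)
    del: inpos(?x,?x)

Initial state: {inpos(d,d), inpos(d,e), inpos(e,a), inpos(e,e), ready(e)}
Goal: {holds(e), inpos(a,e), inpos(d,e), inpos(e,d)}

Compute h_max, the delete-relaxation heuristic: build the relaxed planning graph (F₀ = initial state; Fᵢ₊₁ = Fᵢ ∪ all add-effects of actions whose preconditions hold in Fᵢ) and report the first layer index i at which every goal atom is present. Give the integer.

F0 = init (5 atoms)
F1 = F0 ∪ {holds(e), inpos(a,a), inpos(a,e), inpos(e,d)}  (9 atoms)
goal ⊆ F1  ⇒  h_max = 1

1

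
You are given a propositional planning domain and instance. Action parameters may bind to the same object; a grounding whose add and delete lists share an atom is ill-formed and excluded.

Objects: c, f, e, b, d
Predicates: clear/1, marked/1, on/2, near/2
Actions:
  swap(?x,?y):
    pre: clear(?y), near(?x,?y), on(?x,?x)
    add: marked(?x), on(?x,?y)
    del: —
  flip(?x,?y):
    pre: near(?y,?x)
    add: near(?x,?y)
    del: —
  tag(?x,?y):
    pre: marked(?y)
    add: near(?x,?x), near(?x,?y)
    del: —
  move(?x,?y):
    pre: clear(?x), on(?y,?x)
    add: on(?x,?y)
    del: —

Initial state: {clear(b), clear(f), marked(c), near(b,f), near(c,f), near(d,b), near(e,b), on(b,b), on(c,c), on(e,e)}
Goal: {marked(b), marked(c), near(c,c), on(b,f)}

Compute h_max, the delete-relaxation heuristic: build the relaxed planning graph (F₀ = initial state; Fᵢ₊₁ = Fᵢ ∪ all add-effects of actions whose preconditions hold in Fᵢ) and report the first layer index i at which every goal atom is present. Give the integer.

F0 = init (10 atoms)
F1 = F0 ∪ {marked(b), marked(e), near(b,b), near(b,c), near(b,d), near(b,e), near(c,c), near(d,c), near(d,d), near(e,c), near(e,e), near(f,b), near(f,c), near(f,f), on(b,f), on(c,f), on(e,b)}  (27 atoms)
goal ⊆ F1  ⇒  h_max = 1

1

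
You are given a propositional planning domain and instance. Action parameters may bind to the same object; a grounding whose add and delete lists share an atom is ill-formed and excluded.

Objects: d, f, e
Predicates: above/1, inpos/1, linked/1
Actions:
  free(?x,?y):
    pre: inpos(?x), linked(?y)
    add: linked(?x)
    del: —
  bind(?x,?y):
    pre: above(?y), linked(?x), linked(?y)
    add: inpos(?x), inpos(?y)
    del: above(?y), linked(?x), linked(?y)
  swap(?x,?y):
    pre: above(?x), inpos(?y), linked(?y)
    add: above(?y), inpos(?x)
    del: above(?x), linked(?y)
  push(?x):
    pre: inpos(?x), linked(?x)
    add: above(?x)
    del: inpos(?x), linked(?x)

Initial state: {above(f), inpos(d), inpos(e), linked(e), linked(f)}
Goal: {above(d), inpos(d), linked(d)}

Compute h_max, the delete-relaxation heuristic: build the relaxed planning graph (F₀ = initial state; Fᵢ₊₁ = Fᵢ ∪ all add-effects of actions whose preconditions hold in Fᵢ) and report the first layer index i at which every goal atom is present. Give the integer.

2

F0 = init (5 atoms)
F1 = F0 ∪ {above(e), inpos(f), linked(d)}  (8 atoms)
F2 = F1 ∪ {above(d)}  (9 atoms)
goal ⊆ F2  ⇒  h_max = 2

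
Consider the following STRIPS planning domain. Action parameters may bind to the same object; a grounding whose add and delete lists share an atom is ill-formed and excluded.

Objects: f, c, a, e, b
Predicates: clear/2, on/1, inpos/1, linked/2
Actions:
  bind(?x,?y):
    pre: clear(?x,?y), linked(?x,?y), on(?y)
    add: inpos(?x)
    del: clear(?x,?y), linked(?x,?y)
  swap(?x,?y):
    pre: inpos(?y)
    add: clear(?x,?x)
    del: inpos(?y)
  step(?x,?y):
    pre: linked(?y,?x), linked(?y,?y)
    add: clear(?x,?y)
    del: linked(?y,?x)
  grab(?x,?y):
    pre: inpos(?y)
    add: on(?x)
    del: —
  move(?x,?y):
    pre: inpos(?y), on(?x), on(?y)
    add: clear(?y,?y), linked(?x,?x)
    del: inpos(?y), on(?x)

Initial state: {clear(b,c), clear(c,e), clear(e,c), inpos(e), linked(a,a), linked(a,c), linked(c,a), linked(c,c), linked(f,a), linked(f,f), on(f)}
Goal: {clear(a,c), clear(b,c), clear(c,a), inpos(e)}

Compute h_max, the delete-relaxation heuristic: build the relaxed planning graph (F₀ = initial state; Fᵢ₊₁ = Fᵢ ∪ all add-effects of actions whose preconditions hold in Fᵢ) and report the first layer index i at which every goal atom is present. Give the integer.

F0 = init (11 atoms)
F1 = F0 ∪ {clear(a,a), clear(a,c), clear(a,f), clear(b,b), clear(c,a), clear(c,c), clear(e,e), clear(f,f), on(a), on(b), on(c), on(e)}  (23 atoms)
goal ⊆ F1  ⇒  h_max = 1

1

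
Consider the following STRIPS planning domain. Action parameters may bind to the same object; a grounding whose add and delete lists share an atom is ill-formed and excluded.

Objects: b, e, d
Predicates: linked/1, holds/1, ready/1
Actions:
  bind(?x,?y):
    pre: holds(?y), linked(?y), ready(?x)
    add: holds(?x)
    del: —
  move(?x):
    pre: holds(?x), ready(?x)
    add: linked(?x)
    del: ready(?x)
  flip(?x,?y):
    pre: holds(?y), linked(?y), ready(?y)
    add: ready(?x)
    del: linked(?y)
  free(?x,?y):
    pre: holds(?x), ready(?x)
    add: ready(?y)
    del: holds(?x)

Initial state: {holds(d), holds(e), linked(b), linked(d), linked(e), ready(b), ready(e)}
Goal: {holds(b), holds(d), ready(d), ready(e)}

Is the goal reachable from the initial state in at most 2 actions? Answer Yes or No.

1. bind(b,e)  →  {holds(b), holds(d), holds(e), linked(b), linked(d), linked(e), ready(b), ready(e)}
2. flip(d,b)  →  {holds(b), holds(d), holds(e), linked(d), linked(e), ready(b), ready(d), ready(e)}
optimal plan length = 2; 2 ≤ 2

Yes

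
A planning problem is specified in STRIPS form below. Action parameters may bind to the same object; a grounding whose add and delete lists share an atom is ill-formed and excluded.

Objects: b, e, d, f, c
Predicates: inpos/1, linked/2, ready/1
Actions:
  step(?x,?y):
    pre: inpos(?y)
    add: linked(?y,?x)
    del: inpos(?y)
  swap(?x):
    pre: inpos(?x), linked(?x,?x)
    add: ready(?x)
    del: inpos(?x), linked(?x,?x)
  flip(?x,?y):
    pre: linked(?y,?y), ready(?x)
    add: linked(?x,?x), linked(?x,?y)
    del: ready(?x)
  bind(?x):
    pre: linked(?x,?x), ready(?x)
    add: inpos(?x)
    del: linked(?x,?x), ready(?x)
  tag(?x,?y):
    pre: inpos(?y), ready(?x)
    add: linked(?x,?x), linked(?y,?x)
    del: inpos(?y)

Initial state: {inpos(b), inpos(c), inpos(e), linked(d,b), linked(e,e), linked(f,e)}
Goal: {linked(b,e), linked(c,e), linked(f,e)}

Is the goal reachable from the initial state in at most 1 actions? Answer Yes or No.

1. step(e,b)  →  {inpos(c), inpos(e), linked(b,e), linked(d,b), linked(e,e), linked(f,e)}
2. step(e,c)  →  {inpos(e), linked(b,e), linked(c,e), linked(d,b), linked(e,e), linked(f,e)}
optimal plan length = 2; 2 > 1

No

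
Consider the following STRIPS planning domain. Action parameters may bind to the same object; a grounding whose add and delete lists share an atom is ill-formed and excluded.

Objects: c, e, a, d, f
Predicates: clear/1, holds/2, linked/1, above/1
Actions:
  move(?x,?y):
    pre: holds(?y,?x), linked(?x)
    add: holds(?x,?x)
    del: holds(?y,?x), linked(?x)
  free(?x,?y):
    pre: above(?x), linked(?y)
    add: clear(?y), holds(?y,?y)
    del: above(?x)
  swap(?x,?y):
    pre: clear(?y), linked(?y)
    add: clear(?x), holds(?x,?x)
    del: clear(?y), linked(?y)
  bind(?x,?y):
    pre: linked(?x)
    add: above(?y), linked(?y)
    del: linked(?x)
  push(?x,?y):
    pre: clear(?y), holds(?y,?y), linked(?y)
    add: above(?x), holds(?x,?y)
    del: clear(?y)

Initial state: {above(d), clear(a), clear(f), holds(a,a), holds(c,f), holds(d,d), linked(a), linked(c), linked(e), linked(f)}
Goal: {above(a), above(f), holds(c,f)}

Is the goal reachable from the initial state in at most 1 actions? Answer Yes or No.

1. bind(c,a)  →  {above(a), above(d), clear(a), clear(f), holds(a,a), holds(c,f), holds(d,d), linked(a), linked(e), linked(f)}
2. bind(e,f)  →  {above(a), above(d), above(f), clear(a), clear(f), holds(a,a), holds(c,f), holds(d,d), linked(a), linked(f)}
optimal plan length = 2; 2 > 1

No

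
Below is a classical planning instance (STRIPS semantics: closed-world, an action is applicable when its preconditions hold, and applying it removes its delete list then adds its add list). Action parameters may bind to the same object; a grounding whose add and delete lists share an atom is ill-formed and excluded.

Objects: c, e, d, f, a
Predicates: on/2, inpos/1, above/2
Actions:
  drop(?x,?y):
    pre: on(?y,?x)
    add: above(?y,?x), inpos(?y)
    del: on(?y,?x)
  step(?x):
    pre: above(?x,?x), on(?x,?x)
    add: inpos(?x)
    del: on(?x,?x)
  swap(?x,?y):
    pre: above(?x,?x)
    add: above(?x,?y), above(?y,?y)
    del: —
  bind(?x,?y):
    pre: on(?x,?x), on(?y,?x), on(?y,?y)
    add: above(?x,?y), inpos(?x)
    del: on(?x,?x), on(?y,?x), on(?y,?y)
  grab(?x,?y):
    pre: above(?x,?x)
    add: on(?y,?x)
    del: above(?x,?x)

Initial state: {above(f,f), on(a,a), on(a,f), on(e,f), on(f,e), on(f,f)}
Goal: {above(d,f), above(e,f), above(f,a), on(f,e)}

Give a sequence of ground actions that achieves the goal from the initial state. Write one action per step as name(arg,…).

drop(f,e); swap(f,d); swap(d,f); swap(f,a)

1. drop(f,e)  →  {above(e,f), above(f,f), inpos(e), on(a,a), on(a,f), on(f,e), on(f,f)}
2. swap(f,d)  →  {above(d,d), above(e,f), above(f,d), above(f,f), inpos(e), on(a,a), on(a,f), on(f,e), on(f,f)}
3. swap(d,f)  →  {above(d,d), above(d,f), above(e,f), above(f,d), above(f,f), inpos(e), on(a,a), on(a,f), on(f,e), on(f,f)}
4. swap(f,a)  →  {above(a,a), above(d,d), above(d,f), above(e,f), above(f,a), above(f,d), above(f,f), inpos(e), on(a,a), on(a,f), on(f,e), on(f,f)}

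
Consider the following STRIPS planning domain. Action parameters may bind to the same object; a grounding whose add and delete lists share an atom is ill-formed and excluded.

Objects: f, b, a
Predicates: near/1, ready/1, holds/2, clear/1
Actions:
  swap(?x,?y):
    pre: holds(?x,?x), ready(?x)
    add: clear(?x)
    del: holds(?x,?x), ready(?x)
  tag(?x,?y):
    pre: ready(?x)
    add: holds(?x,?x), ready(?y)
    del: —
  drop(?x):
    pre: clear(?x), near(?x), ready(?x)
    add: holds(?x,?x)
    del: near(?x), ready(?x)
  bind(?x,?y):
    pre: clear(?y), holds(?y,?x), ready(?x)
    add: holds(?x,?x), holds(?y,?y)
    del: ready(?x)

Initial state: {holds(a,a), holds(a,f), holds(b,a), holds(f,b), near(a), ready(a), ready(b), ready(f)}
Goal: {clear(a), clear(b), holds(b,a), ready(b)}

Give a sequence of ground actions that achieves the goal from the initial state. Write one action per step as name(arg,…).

swap(a,f); tag(b,f); swap(b,f); tag(f,b)

1. swap(a,f)  →  {clear(a), holds(a,f), holds(b,a), holds(f,b), near(a), ready(b), ready(f)}
2. tag(b,f)  →  {clear(a), holds(a,f), holds(b,a), holds(b,b), holds(f,b), near(a), ready(b), ready(f)}
3. swap(b,f)  →  {clear(a), clear(b), holds(a,f), holds(b,a), holds(f,b), near(a), ready(f)}
4. tag(f,b)  →  {clear(a), clear(b), holds(a,f), holds(b,a), holds(f,b), holds(f,f), near(a), ready(b), ready(f)}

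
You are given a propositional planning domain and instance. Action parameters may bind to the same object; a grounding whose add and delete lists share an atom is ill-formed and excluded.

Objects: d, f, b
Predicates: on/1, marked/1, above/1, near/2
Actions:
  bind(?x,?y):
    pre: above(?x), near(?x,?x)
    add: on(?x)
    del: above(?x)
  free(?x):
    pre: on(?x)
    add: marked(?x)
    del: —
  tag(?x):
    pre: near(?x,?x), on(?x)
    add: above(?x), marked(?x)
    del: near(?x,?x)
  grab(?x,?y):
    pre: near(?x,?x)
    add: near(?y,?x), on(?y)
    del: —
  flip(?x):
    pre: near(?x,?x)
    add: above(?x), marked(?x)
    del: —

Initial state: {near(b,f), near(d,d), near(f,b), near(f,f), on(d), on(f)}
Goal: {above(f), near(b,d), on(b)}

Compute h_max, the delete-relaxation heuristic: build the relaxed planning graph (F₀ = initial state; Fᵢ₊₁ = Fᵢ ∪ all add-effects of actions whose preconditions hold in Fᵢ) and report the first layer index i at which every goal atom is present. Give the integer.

1

F0 = init (6 atoms)
F1 = F0 ∪ {above(d), above(f), marked(d), marked(f), near(b,d), near(d,f), near(f,d), on(b)}  (14 atoms)
goal ⊆ F1  ⇒  h_max = 1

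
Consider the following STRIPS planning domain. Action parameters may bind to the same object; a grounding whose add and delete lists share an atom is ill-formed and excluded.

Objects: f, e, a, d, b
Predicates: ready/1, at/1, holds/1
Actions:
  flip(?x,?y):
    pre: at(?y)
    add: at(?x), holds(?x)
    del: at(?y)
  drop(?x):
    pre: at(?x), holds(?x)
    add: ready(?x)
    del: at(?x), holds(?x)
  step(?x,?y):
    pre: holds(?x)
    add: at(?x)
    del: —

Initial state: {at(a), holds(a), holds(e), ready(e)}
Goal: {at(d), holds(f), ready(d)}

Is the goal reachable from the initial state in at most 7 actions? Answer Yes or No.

Yes

1. flip(f,a)  →  {at(f), holds(a), holds(e), holds(f), ready(e)}
2. flip(d,f)  →  {at(d), holds(a), holds(d), holds(e), holds(f), ready(e)}
3. drop(d)  →  {holds(a), holds(e), holds(f), ready(d), ready(e)}
4. step(f,f)  →  {at(f), holds(a), holds(e), holds(f), ready(d), ready(e)}
5. flip(d,f)  →  {at(d), holds(a), holds(d), holds(e), holds(f), ready(d), ready(e)}
optimal plan length = 5; 5 ≤ 7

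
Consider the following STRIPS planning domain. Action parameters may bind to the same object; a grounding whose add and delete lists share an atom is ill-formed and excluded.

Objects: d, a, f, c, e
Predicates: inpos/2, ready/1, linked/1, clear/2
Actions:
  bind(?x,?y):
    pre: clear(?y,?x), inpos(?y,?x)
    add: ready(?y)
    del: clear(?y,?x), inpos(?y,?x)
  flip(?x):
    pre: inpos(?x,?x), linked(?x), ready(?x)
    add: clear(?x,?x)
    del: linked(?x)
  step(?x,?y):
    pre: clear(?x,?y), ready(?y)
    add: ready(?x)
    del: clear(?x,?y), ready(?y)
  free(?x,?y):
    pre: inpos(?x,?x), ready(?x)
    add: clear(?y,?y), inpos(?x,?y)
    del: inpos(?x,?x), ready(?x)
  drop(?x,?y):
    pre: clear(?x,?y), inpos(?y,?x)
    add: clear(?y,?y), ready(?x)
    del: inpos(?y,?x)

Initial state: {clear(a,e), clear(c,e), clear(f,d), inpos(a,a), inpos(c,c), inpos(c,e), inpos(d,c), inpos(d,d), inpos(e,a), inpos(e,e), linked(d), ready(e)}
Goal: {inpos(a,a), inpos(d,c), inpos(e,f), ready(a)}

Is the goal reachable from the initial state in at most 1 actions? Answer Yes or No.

No

1. free(e,f)  →  {clear(a,e), clear(c,e), clear(f,d), clear(f,f), inpos(a,a), inpos(c,c), inpos(c,e), inpos(d,c), inpos(d,d), inpos(e,a), inpos(e,f), linked(d)}
2. drop(a,e)  →  {clear(a,e), clear(c,e), clear(e,e), clear(f,d), clear(f,f), inpos(a,a), inpos(c,c), inpos(c,e), inpos(d,c), inpos(d,d), inpos(e,f), linked(d), ready(a)}
optimal plan length = 2; 2 > 1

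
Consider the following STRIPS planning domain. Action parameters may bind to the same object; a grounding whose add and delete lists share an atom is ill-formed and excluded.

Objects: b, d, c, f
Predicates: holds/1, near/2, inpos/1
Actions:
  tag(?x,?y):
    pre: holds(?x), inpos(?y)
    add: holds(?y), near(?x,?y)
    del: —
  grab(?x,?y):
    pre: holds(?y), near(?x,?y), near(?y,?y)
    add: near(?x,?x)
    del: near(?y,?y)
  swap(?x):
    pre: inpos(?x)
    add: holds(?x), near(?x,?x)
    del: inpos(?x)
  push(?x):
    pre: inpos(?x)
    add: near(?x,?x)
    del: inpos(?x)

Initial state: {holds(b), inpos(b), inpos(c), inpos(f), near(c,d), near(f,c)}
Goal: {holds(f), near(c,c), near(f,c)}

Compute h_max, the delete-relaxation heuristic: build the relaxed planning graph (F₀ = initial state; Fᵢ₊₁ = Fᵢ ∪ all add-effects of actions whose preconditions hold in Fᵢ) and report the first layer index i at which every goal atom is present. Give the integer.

1

F0 = init (6 atoms)
F1 = F0 ∪ {holds(c), holds(f), near(b,b), near(b,c), near(b,f), near(c,c), near(f,f)}  (13 atoms)
goal ⊆ F1  ⇒  h_max = 1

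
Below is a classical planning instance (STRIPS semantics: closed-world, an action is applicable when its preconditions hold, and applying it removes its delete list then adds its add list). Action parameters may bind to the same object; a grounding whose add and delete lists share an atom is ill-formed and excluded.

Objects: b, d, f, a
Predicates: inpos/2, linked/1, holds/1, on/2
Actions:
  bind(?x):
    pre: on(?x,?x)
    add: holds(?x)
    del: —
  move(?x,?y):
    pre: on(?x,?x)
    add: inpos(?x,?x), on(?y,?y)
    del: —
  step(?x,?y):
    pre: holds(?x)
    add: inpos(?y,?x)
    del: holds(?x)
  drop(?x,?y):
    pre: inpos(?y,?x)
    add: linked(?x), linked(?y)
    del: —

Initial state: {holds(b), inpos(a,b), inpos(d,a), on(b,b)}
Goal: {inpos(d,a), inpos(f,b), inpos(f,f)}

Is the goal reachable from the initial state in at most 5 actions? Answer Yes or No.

1. move(b,f)  →  {holds(b), inpos(a,b), inpos(b,b), inpos(d,a), on(b,b), on(f,f)}
2. move(f,b)  →  {holds(b), inpos(a,b), inpos(b,b), inpos(d,a), inpos(f,f), on(b,b), on(f,f)}
3. step(b,f)  →  {inpos(a,b), inpos(b,b), inpos(d,a), inpos(f,b), inpos(f,f), on(b,b), on(f,f)}
optimal plan length = 3; 3 ≤ 5

Yes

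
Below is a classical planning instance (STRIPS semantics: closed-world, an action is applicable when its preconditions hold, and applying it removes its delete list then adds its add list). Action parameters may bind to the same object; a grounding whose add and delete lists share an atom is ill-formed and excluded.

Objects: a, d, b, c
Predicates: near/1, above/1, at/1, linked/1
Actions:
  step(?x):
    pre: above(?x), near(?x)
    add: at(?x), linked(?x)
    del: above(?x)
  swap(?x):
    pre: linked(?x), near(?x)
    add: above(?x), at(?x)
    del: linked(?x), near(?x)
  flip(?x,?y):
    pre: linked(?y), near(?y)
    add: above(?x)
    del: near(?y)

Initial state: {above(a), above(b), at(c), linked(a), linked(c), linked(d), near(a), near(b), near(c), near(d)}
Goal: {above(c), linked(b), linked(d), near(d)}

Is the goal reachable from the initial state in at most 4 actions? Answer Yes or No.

Yes

1. step(b)  →  {above(a), at(b), at(c), linked(a), linked(b), linked(c), linked(d), near(a), near(b), near(c), near(d)}
2. swap(c)  →  {above(a), above(c), at(b), at(c), linked(a), linked(b), linked(d), near(a), near(b), near(d)}
optimal plan length = 2; 2 ≤ 4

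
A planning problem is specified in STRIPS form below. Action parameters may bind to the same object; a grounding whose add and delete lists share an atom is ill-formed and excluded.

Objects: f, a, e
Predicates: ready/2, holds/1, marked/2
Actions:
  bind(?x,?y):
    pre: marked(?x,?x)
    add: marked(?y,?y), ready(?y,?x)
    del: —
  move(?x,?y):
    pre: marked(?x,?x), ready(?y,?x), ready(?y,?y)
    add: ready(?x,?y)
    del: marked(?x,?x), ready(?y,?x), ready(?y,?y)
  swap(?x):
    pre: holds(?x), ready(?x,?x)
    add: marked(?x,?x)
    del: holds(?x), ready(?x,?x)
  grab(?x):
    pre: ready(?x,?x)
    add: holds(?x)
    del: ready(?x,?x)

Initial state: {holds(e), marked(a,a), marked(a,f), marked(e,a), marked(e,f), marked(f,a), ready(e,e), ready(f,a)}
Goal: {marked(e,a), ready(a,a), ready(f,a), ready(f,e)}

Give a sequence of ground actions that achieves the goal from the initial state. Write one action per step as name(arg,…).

bind(a,a); bind(a,e); bind(e,f)

1. bind(a,a)  →  {holds(e), marked(a,a), marked(a,f), marked(e,a), marked(e,f), marked(f,a), ready(a,a), ready(e,e), ready(f,a)}
2. bind(a,e)  →  {holds(e), marked(a,a), marked(a,f), marked(e,a), marked(e,e), marked(e,f), marked(f,a), ready(a,a), ready(e,a), ready(e,e), ready(f,a)}
3. bind(e,f)  →  {holds(e), marked(a,a), marked(a,f), marked(e,a), marked(e,e), marked(e,f), marked(f,a), marked(f,f), ready(a,a), ready(e,a), ready(e,e), ready(f,a), ready(f,e)}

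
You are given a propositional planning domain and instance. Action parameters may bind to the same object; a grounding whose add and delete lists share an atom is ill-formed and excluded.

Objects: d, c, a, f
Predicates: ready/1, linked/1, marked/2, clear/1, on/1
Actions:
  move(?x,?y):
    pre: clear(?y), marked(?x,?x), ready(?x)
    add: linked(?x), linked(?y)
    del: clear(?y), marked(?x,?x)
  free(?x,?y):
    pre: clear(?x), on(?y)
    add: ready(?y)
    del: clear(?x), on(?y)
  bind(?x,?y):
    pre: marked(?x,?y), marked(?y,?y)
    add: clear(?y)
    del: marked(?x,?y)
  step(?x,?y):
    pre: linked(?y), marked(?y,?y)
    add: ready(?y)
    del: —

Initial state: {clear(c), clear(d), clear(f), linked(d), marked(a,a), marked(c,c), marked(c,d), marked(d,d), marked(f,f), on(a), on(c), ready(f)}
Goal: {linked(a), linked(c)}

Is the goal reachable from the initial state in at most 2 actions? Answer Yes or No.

1. free(d,a)  →  {clear(c), clear(f), linked(d), marked(a,a), marked(c,c), marked(c,d), marked(d,d), marked(f,f), on(c), ready(a), ready(f)}
2. move(a,c)  →  {clear(f), linked(a), linked(c), linked(d), marked(c,c), marked(c,d), marked(d,d), marked(f,f), on(c), ready(a), ready(f)}
optimal plan length = 2; 2 ≤ 2

Yes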